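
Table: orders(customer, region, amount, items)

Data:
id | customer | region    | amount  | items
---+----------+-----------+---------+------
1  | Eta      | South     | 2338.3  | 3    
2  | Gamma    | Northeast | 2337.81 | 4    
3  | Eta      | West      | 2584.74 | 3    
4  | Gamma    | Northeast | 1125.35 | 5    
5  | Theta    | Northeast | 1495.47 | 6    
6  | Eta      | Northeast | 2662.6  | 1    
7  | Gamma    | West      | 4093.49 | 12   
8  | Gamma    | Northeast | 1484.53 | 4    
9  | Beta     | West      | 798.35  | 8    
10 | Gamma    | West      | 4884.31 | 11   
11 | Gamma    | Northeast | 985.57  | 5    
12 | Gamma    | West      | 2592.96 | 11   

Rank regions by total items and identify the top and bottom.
SELECT region, SUM(items)
FROM orders
GROUP BY region
ORDER BY SUM(items)

All groups:
  South: 3
  Northeast: 25
  West: 45

Highest: West (45)
Lowest: South (3)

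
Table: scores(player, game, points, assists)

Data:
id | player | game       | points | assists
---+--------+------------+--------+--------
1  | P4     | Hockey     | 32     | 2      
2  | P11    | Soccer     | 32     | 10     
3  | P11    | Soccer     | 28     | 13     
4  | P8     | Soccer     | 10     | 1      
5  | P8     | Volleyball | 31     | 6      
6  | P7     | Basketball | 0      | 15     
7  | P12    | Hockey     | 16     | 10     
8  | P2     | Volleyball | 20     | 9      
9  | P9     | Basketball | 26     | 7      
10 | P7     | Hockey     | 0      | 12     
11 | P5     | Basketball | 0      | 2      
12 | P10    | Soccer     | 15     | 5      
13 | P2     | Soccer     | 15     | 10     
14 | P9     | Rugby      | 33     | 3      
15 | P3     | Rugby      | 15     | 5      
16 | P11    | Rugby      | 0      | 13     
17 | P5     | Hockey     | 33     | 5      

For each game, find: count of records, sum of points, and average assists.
SELECT game,
       COUNT(*) as cnt,
       SUM(points) as total_points,
       AVG(assists) as avg_assists
FROM scores
GROUP BY game

Result:
  Basketball: 3 records, 26 total points, 8.00 avg assists
  Hockey: 4 records, 81 total points, 7.25 avg assists
  Rugby: 3 records, 48 total points, 7.00 avg assists
  Soccer: 5 records, 100 total points, 7.80 avg assists
  Volleyball: 2 records, 51 total points, 7.50 avg assists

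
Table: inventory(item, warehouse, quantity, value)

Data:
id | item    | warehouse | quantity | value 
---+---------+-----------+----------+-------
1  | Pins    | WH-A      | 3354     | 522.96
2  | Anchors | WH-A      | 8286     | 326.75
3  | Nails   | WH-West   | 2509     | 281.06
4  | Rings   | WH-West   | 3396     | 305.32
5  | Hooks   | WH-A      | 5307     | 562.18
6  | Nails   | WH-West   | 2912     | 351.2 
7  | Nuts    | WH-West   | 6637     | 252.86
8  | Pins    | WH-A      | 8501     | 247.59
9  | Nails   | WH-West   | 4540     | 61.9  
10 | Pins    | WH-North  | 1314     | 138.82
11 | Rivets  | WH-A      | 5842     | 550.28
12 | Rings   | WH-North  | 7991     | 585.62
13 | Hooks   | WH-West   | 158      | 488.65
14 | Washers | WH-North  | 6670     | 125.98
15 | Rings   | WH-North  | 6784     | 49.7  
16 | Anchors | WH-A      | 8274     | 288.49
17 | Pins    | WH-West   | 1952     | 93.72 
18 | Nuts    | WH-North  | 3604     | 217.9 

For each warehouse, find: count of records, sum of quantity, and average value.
SELECT warehouse,
       COUNT(*) as cnt,
       SUM(quantity) as total_quantity,
       AVG(value) as avg_value
FROM inventory
GROUP BY warehouse

Result:
  WH-A: 6 records, 39564 total quantity, 416.38 avg value
  WH-North: 5 records, 26363 total quantity, 223.60 avg value
  WH-West: 7 records, 22104 total quantity, 262.10 avg value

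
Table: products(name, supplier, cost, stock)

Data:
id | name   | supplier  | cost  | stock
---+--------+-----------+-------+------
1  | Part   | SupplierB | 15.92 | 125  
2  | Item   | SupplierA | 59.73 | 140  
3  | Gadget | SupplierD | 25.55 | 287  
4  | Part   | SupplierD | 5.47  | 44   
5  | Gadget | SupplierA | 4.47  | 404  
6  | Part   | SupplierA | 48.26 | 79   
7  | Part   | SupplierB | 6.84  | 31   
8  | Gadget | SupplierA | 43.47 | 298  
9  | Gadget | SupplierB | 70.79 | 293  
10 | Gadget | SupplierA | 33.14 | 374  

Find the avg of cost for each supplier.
SELECT supplier, AVG(cost) as result
FROM products
GROUP BY supplier

Result:
  SupplierA: 37.81
  SupplierB: 31.18
  SupplierD: 15.51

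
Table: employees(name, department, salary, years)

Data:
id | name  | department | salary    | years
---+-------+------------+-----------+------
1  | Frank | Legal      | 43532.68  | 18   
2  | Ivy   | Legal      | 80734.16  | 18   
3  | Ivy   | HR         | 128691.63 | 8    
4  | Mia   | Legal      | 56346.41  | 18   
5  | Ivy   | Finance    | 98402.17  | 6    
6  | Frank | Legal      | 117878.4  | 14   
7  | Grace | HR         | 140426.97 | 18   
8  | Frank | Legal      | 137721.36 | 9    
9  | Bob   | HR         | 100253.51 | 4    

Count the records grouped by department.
SELECT department, COUNT(*) as count
FROM employees
GROUP BY department

Result:
  Finance: 1
  HR: 3
  Legal: 5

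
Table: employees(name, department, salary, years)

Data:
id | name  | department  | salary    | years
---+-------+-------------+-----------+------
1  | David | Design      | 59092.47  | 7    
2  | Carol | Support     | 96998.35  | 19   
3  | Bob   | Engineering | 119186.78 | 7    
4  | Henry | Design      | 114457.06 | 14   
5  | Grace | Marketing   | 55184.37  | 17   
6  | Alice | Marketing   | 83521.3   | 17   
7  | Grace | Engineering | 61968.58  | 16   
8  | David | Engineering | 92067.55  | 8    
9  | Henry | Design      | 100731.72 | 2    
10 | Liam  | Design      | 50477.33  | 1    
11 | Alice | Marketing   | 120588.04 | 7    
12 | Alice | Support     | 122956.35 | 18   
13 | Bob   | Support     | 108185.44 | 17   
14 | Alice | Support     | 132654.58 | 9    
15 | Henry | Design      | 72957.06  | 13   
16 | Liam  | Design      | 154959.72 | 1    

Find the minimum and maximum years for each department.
SELECT department, MIN(years), MAX(years)
FROM employees
GROUP BY department

Result:
  Design: min=1, max=14
  Engineering: min=7, max=16
  Marketing: min=7, max=17
  Support: min=9, max=19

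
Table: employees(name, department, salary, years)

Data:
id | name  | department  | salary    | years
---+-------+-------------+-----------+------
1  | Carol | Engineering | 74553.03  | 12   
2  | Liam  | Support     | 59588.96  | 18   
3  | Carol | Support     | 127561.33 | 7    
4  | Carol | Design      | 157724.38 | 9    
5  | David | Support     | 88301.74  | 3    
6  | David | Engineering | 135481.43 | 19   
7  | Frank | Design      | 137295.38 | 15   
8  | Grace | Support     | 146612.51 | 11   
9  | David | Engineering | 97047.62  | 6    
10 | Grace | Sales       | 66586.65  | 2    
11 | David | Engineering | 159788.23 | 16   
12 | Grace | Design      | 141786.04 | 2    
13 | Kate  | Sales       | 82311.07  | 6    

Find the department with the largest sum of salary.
SELECT department, SUM(salary) as val
FROM employees
GROUP BY department
ORDER BY val DESC
LIMIT 1

Result: Engineering with sum(salary) = 466870.31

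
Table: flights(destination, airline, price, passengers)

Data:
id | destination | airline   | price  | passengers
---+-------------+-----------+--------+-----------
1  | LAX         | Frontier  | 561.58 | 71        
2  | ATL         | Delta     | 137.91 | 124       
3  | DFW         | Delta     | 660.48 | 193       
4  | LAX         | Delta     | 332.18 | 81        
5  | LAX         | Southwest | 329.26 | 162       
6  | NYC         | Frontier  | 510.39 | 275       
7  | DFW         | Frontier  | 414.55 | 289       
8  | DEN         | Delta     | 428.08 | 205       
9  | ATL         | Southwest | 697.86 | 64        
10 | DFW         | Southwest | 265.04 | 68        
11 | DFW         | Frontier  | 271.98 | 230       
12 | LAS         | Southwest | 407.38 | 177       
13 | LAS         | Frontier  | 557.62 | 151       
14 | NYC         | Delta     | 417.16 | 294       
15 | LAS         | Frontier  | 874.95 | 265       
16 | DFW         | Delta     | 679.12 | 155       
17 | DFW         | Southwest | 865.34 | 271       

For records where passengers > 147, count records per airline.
SELECT airline, COUNT(*)
FROM flights
WHERE passengers > 147
GROUP BY airline

Note: WHERE filters rows before grouping.

Result:
  Delta: 4
  Frontier: 5
  Southwest: 3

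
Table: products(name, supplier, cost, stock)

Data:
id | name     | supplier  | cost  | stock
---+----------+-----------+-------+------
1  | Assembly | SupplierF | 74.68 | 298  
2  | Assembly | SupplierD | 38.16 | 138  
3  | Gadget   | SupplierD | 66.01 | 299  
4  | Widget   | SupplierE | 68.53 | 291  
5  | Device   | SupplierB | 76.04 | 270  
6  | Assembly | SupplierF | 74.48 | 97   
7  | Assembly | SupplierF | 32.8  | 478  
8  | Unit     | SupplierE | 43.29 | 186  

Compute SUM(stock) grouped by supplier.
SELECT supplier, SUM(stock) as result
FROM products
GROUP BY supplier

Result:
  SupplierB: 270
  SupplierD: 437
  SupplierE: 477
  SupplierF: 873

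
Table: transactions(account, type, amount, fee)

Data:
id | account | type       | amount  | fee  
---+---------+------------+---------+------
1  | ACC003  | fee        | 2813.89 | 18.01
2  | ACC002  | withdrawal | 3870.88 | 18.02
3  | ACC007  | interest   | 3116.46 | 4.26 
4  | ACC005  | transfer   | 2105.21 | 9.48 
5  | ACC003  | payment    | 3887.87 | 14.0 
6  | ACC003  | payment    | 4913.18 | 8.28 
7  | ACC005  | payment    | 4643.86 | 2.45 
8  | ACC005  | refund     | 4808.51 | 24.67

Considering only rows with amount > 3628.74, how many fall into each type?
SELECT type, COUNT(*)
FROM transactions
WHERE amount > 3628.74
GROUP BY type

Note: WHERE filters rows before grouping.

Result:
  payment: 3
  refund: 1
  withdrawal: 1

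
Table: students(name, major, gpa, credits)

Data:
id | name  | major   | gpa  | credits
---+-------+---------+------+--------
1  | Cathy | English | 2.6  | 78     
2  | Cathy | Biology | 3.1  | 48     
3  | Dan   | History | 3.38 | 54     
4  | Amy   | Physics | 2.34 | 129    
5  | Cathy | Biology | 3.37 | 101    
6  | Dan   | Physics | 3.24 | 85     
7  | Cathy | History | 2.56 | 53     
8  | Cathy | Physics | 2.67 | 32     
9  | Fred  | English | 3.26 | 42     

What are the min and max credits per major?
SELECT major, MIN(credits), MAX(credits)
FROM students
GROUP BY major

Result:
  Biology: min=48, max=101
  English: min=42, max=78
  History: min=53, max=54
  Physics: min=32, max=129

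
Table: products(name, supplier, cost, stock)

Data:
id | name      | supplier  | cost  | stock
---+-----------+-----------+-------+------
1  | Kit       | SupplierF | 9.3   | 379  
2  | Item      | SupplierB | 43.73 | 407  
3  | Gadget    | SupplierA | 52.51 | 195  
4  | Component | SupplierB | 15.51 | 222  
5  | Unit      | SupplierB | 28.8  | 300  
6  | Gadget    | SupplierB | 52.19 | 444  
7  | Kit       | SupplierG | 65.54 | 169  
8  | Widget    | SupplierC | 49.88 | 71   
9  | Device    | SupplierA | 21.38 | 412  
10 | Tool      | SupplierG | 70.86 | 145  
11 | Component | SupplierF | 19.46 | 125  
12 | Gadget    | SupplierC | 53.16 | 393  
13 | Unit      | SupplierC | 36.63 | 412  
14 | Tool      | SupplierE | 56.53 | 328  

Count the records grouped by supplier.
SELECT supplier, COUNT(*) as count
FROM products
GROUP BY supplier

Result:
  SupplierA: 2
  SupplierB: 4
  SupplierC: 3
  SupplierE: 1
  SupplierF: 2
  SupplierG: 2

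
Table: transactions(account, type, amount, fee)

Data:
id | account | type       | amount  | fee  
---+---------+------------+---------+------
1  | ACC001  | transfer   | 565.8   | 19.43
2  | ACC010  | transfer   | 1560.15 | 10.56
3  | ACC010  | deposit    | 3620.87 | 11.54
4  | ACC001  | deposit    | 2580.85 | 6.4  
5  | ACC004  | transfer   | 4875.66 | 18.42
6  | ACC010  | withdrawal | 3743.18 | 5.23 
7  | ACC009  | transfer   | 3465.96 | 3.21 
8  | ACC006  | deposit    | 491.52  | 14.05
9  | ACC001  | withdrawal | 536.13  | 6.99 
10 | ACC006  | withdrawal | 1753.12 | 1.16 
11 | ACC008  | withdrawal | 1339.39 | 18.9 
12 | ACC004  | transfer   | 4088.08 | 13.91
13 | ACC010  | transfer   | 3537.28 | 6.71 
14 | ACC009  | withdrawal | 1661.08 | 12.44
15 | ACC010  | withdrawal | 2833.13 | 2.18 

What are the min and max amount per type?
SELECT type, MIN(amount), MAX(amount)
FROM transactions
GROUP BY type

Result:
  deposit: min=491.52, max=3620.87
  transfer: min=565.80, max=4875.66
  withdrawal: min=536.13, max=3743.18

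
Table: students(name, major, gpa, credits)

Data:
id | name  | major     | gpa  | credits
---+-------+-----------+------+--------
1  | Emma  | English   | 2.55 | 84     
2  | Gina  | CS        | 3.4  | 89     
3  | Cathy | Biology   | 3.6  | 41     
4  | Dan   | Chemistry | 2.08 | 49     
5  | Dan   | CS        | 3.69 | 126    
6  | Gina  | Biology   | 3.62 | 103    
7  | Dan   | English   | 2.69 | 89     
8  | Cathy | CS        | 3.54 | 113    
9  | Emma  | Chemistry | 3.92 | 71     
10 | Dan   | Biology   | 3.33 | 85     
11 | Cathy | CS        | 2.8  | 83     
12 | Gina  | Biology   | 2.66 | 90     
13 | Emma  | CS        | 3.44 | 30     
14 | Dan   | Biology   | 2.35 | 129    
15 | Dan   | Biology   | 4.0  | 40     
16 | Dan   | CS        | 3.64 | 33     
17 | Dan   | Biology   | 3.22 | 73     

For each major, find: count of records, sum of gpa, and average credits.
SELECT major,
       COUNT(*) as cnt,
       SUM(gpa) as total_gpa,
       AVG(credits) as avg_credits
FROM students
GROUP BY major

Result:
  Biology: 7 records, 22.78 total gpa, 80.14 avg credits
  CS: 6 records, 20.51 total gpa, 79.00 avg credits
  Chemistry: 2 records, 6.00 total gpa, 60.00 avg credits
  English: 2 records, 5.24 total gpa, 86.50 avg credits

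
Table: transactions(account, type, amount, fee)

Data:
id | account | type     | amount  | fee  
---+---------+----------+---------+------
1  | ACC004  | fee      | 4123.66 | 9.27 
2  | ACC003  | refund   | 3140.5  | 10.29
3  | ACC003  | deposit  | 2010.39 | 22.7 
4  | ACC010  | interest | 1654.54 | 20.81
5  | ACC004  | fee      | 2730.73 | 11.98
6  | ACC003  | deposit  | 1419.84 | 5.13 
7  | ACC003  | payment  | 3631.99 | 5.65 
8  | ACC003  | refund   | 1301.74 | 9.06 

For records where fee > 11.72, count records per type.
SELECT type, COUNT(*)
FROM transactions
WHERE fee > 11.72
GROUP BY type

Note: WHERE filters rows before grouping.

Result:
  deposit: 1
  fee: 1
  interest: 1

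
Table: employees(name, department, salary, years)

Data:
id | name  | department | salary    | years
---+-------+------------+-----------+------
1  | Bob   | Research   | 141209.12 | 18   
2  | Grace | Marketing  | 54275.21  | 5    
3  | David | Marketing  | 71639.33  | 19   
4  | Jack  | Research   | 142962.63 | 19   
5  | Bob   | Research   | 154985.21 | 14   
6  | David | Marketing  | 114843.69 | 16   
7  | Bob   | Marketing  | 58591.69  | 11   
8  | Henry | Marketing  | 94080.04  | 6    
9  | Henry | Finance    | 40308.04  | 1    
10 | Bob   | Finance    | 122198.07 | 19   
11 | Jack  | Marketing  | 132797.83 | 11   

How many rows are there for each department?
SELECT department, COUNT(*) as count
FROM employees
GROUP BY department

Result:
  Finance: 2
  Marketing: 6
  Research: 3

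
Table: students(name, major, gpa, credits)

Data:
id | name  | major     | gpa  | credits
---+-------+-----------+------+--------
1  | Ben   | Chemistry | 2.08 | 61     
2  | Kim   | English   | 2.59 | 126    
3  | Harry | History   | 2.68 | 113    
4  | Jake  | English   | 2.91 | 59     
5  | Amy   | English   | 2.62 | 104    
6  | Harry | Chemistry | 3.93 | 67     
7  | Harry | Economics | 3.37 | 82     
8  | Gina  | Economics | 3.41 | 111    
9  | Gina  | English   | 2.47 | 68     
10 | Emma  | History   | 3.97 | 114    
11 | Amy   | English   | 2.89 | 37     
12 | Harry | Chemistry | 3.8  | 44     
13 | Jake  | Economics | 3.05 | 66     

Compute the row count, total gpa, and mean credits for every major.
SELECT major,
       COUNT(*) as cnt,
       SUM(gpa) as total_gpa,
       AVG(credits) as avg_credits
FROM students
GROUP BY major

Result:
  Chemistry: 3 records, 9.81 total gpa, 57.33 avg credits
  Economics: 3 records, 9.83 total gpa, 86.33 avg credits
  English: 5 records, 13.48 total gpa, 78.80 avg credits
  History: 2 records, 6.65 total gpa, 113.50 avg credits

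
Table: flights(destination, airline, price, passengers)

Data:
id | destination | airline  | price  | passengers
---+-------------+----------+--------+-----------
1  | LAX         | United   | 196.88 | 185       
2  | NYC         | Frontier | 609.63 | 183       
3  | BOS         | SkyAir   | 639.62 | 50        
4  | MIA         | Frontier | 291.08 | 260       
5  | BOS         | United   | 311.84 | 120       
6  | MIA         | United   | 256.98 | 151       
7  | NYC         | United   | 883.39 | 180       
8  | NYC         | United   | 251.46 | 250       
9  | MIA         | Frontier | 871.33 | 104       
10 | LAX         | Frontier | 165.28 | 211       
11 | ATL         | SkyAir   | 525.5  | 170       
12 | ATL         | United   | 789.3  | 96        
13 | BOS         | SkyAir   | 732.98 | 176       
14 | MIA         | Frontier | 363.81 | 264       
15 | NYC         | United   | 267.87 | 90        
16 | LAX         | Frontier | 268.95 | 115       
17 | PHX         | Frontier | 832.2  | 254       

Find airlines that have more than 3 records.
SELECT airline, COUNT(*) as cnt
FROM flights
GROUP BY airline
HAVING COUNT(*) > 3

Result:
  Frontier: 7
  United: 7

Note: HAVING filters groups after aggregation, WHERE filters rows before.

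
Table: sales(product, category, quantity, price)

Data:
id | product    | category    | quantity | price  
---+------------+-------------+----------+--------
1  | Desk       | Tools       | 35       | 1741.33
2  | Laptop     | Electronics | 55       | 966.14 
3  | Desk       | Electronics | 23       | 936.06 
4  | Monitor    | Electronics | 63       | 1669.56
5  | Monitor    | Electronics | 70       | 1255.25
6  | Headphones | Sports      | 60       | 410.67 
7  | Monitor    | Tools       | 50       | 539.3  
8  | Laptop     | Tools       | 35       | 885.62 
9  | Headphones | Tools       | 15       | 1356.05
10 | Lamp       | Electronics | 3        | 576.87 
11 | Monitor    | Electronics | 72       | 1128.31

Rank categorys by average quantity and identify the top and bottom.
SELECT category, AVG(quantity)
FROM sales
GROUP BY category
ORDER BY AVG(quantity)

All groups:
  Tools: 33.75
  Electronics: 47.67
  Sports: 60.00

Highest: Sports (60.00)
Lowest: Tools (33.75)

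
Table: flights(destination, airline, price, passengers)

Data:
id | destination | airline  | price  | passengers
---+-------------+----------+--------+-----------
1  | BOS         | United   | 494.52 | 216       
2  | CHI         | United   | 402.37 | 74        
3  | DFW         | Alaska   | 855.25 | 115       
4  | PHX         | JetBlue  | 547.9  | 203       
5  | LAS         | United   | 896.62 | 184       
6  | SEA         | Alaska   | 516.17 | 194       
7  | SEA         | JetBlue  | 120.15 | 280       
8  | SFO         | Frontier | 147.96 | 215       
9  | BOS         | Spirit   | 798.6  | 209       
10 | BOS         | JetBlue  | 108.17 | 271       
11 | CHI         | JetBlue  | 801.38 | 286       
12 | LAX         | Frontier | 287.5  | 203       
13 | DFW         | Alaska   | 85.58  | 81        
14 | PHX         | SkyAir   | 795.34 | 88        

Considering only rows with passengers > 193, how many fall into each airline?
SELECT airline, COUNT(*)
FROM flights
WHERE passengers > 193
GROUP BY airline

Note: WHERE filters rows before grouping.

Result:
  Alaska: 1
  Frontier: 2
  JetBlue: 4
  Spirit: 1
  United: 1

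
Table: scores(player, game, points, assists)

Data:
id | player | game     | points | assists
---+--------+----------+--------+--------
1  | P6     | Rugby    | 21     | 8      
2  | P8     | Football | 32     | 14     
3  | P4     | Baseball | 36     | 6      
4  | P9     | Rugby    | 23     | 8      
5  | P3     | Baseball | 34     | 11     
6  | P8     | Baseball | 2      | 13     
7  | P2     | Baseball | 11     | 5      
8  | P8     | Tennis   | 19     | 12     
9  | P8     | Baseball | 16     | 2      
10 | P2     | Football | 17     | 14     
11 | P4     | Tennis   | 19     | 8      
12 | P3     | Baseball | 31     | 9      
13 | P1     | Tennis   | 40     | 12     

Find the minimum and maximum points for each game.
SELECT game, MIN(points), MAX(points)
FROM scores
GROUP BY game

Result:
  Baseball: min=2, max=36
  Football: min=17, max=32
  Rugby: min=21, max=23
  Tennis: min=19, max=40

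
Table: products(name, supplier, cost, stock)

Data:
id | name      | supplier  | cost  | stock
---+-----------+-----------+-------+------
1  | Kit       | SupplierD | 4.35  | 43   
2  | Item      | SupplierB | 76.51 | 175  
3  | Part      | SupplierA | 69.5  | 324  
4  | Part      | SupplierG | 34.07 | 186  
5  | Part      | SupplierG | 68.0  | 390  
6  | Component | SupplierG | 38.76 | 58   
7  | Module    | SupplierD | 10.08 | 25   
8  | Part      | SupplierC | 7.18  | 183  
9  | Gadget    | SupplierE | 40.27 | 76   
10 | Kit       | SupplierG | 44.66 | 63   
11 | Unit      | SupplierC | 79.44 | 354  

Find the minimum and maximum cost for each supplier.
SELECT supplier, MIN(cost), MAX(cost)
FROM products
GROUP BY supplier

Result:
  SupplierA: min=69.50, max=69.50
  SupplierB: min=76.51, max=76.51
  SupplierC: min=7.18, max=79.44
  SupplierD: min=4.35, max=10.08
  SupplierE: min=40.27, max=40.27
  SupplierG: min=34.07, max=68.00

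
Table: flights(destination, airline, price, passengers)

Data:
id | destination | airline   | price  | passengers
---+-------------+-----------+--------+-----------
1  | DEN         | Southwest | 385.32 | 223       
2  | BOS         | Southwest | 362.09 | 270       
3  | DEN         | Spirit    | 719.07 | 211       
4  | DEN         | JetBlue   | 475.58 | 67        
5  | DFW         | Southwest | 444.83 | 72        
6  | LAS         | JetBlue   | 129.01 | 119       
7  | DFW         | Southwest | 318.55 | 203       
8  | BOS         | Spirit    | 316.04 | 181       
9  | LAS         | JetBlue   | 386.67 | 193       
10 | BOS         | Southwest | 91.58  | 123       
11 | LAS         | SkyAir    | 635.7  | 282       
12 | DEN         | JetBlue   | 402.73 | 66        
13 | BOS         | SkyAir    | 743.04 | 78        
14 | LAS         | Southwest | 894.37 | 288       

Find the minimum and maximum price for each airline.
SELECT airline, MIN(price), MAX(price)
FROM flights
GROUP BY airline

Result:
  JetBlue: min=129.01, max=475.58
  SkyAir: min=635.70, max=743.04
  Southwest: min=91.58, max=894.37
  Spirit: min=316.04, max=719.07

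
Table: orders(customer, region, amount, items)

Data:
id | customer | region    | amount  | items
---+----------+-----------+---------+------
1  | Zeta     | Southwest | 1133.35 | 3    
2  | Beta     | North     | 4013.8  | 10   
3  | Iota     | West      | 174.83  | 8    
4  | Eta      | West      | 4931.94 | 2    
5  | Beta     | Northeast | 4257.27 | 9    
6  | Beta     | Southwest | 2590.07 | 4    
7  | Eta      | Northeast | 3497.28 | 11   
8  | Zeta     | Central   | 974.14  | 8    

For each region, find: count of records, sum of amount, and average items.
SELECT region,
       COUNT(*) as cnt,
       SUM(amount) as total_amount,
       AVG(items) as avg_items
FROM orders
GROUP BY region

Result:
  Central: 1 records, 974.14 total amount, 8.00 avg items
  North: 1 records, 4013.80 total amount, 10.00 avg items
  Northeast: 2 records, 7754.55 total amount, 10.00 avg items
  Southwest: 2 records, 3723.42 total amount, 3.50 avg items
  West: 2 records, 5106.77 total amount, 5.00 avg items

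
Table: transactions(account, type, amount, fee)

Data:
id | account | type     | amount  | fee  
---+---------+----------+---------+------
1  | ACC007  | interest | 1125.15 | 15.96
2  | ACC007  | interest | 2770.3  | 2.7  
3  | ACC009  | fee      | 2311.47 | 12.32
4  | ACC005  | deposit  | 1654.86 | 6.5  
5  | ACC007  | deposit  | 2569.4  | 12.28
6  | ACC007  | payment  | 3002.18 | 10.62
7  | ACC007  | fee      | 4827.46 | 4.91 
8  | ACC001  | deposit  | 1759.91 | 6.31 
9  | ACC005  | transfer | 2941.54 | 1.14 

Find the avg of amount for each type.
SELECT type, AVG(amount) as result
FROM transactions
GROUP BY type

Result:
  deposit: 1994.72
  fee: 3569.47
  interest: 1947.73
  payment: 3002.18
  transfer: 2941.54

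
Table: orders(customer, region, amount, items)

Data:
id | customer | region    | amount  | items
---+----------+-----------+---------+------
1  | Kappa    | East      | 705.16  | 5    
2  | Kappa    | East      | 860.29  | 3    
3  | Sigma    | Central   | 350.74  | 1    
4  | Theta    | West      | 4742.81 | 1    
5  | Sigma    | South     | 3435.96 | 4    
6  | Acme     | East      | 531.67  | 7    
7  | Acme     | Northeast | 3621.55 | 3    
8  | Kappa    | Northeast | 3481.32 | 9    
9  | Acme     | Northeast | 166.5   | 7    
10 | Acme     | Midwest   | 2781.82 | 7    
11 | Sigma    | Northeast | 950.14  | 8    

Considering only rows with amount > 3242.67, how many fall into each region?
SELECT region, COUNT(*)
FROM orders
WHERE amount > 3242.67
GROUP BY region

Note: WHERE filters rows before grouping.

Result:
  Northeast: 2
  South: 1
  West: 1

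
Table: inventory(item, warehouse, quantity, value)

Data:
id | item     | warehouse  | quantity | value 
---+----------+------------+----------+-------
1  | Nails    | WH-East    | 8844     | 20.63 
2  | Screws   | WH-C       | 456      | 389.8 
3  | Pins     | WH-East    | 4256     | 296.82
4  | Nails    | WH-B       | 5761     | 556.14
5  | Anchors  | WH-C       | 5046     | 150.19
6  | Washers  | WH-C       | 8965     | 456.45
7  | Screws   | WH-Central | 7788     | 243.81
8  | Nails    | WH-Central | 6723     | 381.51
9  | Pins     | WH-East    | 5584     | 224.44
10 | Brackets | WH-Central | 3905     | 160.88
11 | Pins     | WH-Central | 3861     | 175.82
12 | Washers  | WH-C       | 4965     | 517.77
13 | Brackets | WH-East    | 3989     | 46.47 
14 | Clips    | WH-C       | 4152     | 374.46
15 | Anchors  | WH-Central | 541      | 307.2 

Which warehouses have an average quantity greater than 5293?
SELECT warehouse, AVG(quantity)
FROM inventory
GROUP BY warehouse
HAVING AVG(quantity) > 5293

Result:
  WH-B: avg=5761.00
  WH-East: avg=5668.25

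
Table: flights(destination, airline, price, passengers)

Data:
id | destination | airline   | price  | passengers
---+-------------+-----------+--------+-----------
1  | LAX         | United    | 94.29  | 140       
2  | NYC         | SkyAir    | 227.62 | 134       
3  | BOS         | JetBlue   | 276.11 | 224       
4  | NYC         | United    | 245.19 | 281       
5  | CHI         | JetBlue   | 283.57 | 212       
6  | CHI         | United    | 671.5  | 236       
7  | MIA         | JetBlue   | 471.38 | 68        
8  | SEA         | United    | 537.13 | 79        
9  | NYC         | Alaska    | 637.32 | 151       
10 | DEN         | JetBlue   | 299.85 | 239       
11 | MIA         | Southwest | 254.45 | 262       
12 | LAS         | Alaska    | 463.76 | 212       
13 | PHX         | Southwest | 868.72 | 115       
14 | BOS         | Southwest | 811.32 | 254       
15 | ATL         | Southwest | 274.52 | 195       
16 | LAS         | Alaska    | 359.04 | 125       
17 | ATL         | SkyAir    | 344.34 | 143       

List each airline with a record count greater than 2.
SELECT airline, COUNT(*) as cnt
FROM flights
GROUP BY airline
HAVING COUNT(*) > 2

Result:
  Alaska: 3
  JetBlue: 4
  Southwest: 4
  United: 4

Note: HAVING filters groups after aggregation, WHERE filters rows before.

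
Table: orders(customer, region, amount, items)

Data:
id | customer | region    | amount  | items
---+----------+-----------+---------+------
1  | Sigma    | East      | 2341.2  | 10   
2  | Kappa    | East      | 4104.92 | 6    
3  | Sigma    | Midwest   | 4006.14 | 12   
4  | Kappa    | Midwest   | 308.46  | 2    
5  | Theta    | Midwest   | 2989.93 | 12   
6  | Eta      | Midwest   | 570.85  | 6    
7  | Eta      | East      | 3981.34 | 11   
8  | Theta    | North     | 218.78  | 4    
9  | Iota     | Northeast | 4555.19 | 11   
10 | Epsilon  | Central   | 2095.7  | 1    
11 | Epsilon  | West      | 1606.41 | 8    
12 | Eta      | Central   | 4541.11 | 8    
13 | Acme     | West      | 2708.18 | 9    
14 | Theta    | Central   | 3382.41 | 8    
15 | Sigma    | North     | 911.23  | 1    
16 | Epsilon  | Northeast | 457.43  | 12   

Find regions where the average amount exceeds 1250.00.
SELECT region, AVG(amount)
FROM orders
GROUP BY region
HAVING AVG(amount) > 1250.00

Result:
  Central: avg=3339.74
  East: avg=3475.82
  Midwest: avg=1968.85
  Northeast: avg=2506.31
  West: avg=2157.30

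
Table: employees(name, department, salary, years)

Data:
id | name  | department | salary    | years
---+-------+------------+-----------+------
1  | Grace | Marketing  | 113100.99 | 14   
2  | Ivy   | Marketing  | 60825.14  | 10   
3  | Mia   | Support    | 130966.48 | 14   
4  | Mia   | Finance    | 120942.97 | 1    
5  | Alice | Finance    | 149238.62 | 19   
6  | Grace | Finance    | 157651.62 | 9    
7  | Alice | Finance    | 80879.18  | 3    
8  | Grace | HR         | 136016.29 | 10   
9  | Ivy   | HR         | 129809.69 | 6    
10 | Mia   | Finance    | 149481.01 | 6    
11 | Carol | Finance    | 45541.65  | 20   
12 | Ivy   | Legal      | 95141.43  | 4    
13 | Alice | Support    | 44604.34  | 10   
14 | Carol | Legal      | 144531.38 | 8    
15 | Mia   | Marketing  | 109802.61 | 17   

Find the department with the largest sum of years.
SELECT department, SUM(years) as val
FROM employees
GROUP BY department
ORDER BY val DESC
LIMIT 1

Result: Finance with sum(years) = 58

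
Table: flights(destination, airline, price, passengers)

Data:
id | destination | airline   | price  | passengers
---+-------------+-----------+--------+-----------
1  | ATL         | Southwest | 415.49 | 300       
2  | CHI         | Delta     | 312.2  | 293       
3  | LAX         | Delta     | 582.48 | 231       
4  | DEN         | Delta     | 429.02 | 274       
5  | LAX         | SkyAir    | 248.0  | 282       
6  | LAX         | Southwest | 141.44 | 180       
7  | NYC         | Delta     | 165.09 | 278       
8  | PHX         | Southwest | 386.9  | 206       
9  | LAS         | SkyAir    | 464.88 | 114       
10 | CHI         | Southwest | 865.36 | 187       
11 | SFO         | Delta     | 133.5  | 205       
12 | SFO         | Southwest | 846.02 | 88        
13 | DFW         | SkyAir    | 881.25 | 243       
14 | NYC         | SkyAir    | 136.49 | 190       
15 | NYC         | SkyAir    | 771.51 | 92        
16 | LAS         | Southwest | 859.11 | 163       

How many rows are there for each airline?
SELECT airline, COUNT(*) as count
FROM flights
GROUP BY airline

Result:
  Delta: 5
  SkyAir: 5
  Southwest: 6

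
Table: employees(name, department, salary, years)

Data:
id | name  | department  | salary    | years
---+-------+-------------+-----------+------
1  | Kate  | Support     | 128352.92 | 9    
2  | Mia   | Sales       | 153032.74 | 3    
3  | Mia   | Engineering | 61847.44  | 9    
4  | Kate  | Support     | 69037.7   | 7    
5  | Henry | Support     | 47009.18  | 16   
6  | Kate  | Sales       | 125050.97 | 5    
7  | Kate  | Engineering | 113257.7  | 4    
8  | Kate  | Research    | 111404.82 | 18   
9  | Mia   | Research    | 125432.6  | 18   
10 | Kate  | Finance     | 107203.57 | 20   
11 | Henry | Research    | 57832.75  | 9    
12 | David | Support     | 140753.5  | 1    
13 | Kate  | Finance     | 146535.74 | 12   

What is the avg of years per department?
SELECT department, AVG(years) as result
FROM employees
GROUP BY department

Result:
  Engineering: 6.50
  Finance: 16.00
  Research: 15.00
  Sales: 4.00
  Support: 8.25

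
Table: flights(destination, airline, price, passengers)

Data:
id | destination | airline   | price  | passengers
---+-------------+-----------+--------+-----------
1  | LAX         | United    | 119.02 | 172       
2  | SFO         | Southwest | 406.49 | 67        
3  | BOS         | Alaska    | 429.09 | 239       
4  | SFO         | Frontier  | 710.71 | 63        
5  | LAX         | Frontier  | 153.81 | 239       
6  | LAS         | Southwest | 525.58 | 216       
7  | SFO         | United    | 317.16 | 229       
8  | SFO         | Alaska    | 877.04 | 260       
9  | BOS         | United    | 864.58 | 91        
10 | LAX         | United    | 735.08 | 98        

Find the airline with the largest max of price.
SELECT airline, MAX(price) as val
FROM flights
GROUP BY airline
ORDER BY val DESC
LIMIT 1

Result: Alaska with max(price) = 877.04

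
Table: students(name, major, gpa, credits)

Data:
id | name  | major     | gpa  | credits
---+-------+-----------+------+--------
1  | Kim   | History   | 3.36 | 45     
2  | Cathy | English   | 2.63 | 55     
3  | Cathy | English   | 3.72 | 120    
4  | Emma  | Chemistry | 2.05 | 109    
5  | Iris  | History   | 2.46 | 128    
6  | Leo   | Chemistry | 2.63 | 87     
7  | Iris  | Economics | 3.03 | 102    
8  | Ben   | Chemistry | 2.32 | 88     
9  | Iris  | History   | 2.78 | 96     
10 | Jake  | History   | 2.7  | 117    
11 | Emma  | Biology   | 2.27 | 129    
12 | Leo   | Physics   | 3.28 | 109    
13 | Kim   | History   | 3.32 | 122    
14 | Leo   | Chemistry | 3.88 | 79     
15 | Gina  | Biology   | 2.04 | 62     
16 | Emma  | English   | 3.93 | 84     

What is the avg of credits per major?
SELECT major, AVG(credits) as result
FROM students
GROUP BY major

Result:
  Biology: 95.50
  Chemistry: 90.75
  Economics: 102.00
  English: 86.33
  History: 101.60
  Physics: 109.00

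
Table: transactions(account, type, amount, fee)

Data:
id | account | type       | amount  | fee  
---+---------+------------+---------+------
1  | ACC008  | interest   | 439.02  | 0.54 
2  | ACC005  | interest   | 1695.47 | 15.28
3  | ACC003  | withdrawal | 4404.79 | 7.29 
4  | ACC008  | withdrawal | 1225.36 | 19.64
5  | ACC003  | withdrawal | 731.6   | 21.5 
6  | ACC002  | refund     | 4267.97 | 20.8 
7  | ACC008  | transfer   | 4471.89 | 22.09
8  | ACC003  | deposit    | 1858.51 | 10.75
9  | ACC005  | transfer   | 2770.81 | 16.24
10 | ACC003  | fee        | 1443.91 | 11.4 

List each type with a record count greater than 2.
SELECT type, COUNT(*) as cnt
FROM transactions
GROUP BY type
HAVING COUNT(*) > 2

Result:
  withdrawal: 3

Note: HAVING filters groups after aggregation, WHERE filters rows before.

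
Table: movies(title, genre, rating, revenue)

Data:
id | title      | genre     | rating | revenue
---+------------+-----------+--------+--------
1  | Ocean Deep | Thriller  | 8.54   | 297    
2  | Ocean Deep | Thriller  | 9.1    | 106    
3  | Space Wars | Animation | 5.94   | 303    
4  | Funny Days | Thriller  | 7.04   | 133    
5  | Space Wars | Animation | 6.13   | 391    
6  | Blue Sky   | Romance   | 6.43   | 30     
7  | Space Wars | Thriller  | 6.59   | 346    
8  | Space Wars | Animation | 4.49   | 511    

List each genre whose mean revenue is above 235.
SELECT genre, AVG(revenue)
FROM movies
GROUP BY genre
HAVING AVG(revenue) > 235

Result:
  Animation: avg=401.67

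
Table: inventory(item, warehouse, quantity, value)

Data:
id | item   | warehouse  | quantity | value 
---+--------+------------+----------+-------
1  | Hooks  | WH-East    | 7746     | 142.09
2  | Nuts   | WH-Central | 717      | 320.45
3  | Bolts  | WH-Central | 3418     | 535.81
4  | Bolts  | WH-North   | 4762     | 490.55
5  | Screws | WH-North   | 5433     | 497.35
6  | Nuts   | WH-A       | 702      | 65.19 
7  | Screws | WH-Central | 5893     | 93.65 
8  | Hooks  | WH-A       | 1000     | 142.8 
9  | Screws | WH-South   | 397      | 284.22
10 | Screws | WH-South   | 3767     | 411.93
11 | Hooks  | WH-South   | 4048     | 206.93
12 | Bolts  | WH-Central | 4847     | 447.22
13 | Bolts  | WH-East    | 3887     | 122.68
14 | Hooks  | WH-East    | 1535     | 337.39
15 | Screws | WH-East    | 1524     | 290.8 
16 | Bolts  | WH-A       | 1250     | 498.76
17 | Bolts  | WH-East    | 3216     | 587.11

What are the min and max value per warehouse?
SELECT warehouse, MIN(value), MAX(value)
FROM inventory
GROUP BY warehouse

Result:
  WH-A: min=65.19, max=498.76
  WH-Central: min=93.65, max=535.81
  WH-East: min=122.68, max=587.11
  WH-North: min=490.55, max=497.35
  WH-South: min=206.93, max=411.93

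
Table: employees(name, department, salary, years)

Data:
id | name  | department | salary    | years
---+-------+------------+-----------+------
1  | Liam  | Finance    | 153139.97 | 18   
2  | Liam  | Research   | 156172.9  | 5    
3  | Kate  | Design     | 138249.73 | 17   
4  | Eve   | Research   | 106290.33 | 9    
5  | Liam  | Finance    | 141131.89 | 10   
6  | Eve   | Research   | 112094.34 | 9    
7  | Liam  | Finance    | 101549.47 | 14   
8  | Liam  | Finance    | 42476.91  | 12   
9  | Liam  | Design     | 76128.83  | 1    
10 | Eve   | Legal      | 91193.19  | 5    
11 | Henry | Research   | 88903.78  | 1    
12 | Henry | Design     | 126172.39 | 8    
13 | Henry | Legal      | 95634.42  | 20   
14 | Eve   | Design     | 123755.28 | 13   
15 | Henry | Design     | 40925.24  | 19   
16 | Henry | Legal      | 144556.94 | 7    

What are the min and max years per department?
SELECT department, MIN(years), MAX(years)
FROM employees
GROUP BY department

Result:
  Design: min=1, max=19
  Finance: min=10, max=18
  Legal: min=5, max=20
  Research: min=1, max=9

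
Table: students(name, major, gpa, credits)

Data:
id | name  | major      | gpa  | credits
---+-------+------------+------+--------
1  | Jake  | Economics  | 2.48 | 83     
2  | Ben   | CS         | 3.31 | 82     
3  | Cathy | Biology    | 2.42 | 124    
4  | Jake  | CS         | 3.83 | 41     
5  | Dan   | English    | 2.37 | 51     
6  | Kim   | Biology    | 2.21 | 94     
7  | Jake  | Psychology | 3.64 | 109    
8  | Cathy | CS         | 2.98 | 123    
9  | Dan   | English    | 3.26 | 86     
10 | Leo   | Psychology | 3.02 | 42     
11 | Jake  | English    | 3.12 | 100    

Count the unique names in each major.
SELECT major, COUNT(DISTINCT name)
FROM students
GROUP BY major

Result:
  Biology: 2 distinct
  CS: 3 distinct
  Economics: 1 distinct
  English: 2 distinct
  Psychology: 2 distinct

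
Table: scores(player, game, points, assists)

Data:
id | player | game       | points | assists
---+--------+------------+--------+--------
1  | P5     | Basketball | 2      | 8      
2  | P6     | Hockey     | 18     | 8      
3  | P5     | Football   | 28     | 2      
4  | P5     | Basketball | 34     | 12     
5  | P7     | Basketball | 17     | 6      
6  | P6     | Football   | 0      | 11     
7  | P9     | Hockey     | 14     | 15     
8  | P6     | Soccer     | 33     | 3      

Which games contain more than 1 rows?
SELECT game, COUNT(*) as cnt
FROM scores
GROUP BY game
HAVING COUNT(*) > 1

Result:
  Basketball: 3
  Football: 2
  Hockey: 2

Note: HAVING filters groups after aggregation, WHERE filters rows before.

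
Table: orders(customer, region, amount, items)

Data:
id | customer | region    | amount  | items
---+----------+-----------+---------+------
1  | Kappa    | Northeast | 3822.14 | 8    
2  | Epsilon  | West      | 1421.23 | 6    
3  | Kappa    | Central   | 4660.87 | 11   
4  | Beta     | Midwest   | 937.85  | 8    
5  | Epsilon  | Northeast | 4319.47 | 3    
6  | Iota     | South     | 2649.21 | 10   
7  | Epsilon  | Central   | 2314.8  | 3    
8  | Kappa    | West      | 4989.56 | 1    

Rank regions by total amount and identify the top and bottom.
SELECT region, SUM(amount)
FROM orders
GROUP BY region
ORDER BY SUM(amount)

All groups:
  Midwest: 937.85
  South: 2649.21
  West: 6410.79
  Central: 6975.67
  Northeast: 8141.61

Highest: Northeast (8141.61)
Lowest: Midwest (937.85)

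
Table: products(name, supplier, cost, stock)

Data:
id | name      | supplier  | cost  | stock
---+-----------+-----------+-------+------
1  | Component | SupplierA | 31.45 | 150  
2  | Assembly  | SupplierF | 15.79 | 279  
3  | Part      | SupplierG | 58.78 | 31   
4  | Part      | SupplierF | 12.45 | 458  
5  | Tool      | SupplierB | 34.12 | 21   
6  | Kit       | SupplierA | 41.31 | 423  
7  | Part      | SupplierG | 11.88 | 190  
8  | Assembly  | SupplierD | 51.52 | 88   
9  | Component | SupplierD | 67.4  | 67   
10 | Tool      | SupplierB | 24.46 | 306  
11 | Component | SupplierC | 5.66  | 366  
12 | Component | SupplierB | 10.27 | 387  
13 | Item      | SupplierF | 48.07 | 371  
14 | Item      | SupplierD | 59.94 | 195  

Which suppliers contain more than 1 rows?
SELECT supplier, COUNT(*) as cnt
FROM products
GROUP BY supplier
HAVING COUNT(*) > 1

Result:
  SupplierA: 2
  SupplierB: 3
  SupplierD: 3
  SupplierF: 3
  SupplierG: 2

Note: HAVING filters groups after aggregation, WHERE filters rows before.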